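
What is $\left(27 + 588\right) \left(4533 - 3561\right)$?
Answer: $597780$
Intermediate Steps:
$\left(27 + 588\right) \left(4533 - 3561\right) = 615 \cdot 972 = 597780$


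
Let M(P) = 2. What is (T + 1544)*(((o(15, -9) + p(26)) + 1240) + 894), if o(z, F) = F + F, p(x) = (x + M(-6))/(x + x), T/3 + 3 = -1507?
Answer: -82159790/13 ≈ -6.3200e+6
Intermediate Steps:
T = -4530 (T = -9 + 3*(-1507) = -9 - 4521 = -4530)
p(x) = (2 + x)/(2*x) (p(x) = (x + 2)/(x + x) = (2 + x)/((2*x)) = (2 + x)*(1/(2*x)) = (2 + x)/(2*x))
o(z, F) = 2*F
(T + 1544)*(((o(15, -9) + p(26)) + 1240) + 894) = (-4530 + 1544)*(((2*(-9) + (1/2)*(2 + 26)/26) + 1240) + 894) = -2986*(((-18 + (1/2)*(1/26)*28) + 1240) + 894) = -2986*(((-18 + 7/13) + 1240) + 894) = -2986*((-227/13 + 1240) + 894) = -2986*(15893/13 + 894) = -2986*27515/13 = -82159790/13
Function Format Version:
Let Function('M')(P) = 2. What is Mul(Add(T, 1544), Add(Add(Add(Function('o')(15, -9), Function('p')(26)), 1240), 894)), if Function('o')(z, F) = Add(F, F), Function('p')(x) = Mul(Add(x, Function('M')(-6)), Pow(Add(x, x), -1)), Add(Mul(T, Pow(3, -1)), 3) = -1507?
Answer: Rational(-82159790, 13) ≈ -6.3200e+6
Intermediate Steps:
T = -4530 (T = Add(-9, Mul(3, -1507)) = Add(-9, -4521) = -4530)
Function('p')(x) = Mul(Rational(1, 2), Pow(x, -1), Add(2, x)) (Function('p')(x) = Mul(Add(x, 2), Pow(Add(x, x), -1)) = Mul(Add(2, x), Pow(Mul(2, x), -1)) = Mul(Add(2, x), Mul(Rational(1, 2), Pow(x, -1))) = Mul(Rational(1, 2), Pow(x, -1), Add(2, x)))
Function('o')(z, F) = Mul(2, F)
Mul(Add(T, 1544), Add(Add(Add(Function('o')(15, -9), Function('p')(26)), 1240), 894)) = Mul(Add(-4530, 1544), Add(Add(Add(Mul(2, -9), Mul(Rational(1, 2), Pow(26, -1), Add(2, 26))), 1240), 894)) = Mul(-2986, Add(Add(Add(-18, Mul(Rational(1, 2), Rational(1, 26), 28)), 1240), 894)) = Mul(-2986, Add(Add(Add(-18, Rational(7, 13)), 1240), 894)) = Mul(-2986, Add(Add(Rational(-227, 13), 1240), 894)) = Mul(-2986, Add(Rational(15893, 13), 894)) = Mul(-2986, Rational(27515, 13)) = Rational(-82159790, 13)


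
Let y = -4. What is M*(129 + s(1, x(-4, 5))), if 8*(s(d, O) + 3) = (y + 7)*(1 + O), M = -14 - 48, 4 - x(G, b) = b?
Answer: -7812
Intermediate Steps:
x(G, b) = 4 - b
M = -62
s(d, O) = -21/8 + 3*O/8 (s(d, O) = -3 + ((-4 + 7)*(1 + O))/8 = -3 + (3*(1 + O))/8 = -3 + (3 + 3*O)/8 = -3 + (3/8 + 3*O/8) = -21/8 + 3*O/8)
M*(129 + s(1, x(-4, 5))) = -62*(129 + (-21/8 + 3*(4 - 1*5)/8)) = -62*(129 + (-21/8 + 3*(4 - 5)/8)) = -62*(129 + (-21/8 + (3/8)*(-1))) = -62*(129 + (-21/8 - 3/8)) = -62*(129 - 3) = -62*126 = -7812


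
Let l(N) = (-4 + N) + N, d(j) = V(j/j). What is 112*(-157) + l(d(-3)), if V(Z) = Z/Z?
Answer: -17586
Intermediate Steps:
V(Z) = 1
d(j) = 1
l(N) = -4 + 2*N
112*(-157) + l(d(-3)) = 112*(-157) + (-4 + 2*1) = -17584 + (-4 + 2) = -17584 - 2 = -17586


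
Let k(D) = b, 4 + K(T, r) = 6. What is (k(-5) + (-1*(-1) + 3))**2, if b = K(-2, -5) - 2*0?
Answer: 36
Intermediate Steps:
K(T, r) = 2 (K(T, r) = -4 + 6 = 2)
b = 2 (b = 2 - 2*0 = 2 + 0 = 2)
k(D) = 2
(k(-5) + (-1*(-1) + 3))**2 = (2 + (-1*(-1) + 3))**2 = (2 + (1 + 3))**2 = (2 + 4)**2 = 6**2 = 36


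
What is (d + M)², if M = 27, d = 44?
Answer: 5041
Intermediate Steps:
(d + M)² = (44 + 27)² = 71² = 5041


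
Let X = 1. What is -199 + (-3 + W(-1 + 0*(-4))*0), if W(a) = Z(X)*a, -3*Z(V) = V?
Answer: -202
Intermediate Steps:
Z(V) = -V/3
W(a) = -a/3 (W(a) = (-1/3*1)*a = -a/3)
-199 + (-3 + W(-1 + 0*(-4))*0) = -199 + (-3 - (-1 + 0*(-4))/3*0) = -199 + (-3 - (-1 + 0)/3*0) = -199 + (-3 - 1/3*(-1)*0) = -199 + (-3 + (1/3)*0) = -199 + (-3 + 0) = -199 - 3 = -202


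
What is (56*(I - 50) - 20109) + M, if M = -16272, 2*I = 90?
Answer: -36661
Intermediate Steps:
I = 45 (I = (1/2)*90 = 45)
(56*(I - 50) - 20109) + M = (56*(45 - 50) - 20109) - 16272 = (56*(-5) - 20109) - 16272 = (-280 - 20109) - 16272 = -20389 - 16272 = -36661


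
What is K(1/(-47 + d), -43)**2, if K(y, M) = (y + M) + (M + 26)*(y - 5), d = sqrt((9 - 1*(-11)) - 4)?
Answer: 3319684/1849 ≈ 1795.4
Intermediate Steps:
d = 4 (d = sqrt((9 + 11) - 4) = sqrt(20 - 4) = sqrt(16) = 4)
K(y, M) = M + y + (-5 + y)*(26 + M) (K(y, M) = (M + y) + (26 + M)*(-5 + y) = (M + y) + (-5 + y)*(26 + M) = M + y + (-5 + y)*(26 + M))
K(1/(-47 + d), -43)**2 = (-130 - 4*(-43) + 27/(-47 + 4) - 43/(-47 + 4))**2 = (-130 + 172 + 27/(-43) - 43/(-43))**2 = (-130 + 172 + 27*(-1/43) - 43*(-1/43))**2 = (-130 + 172 - 27/43 + 1)**2 = (1822/43)**2 = 3319684/1849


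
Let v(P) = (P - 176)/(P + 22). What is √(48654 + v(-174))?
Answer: √70259701/38 ≈ 220.58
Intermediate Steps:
v(P) = (-176 + P)/(22 + P)
√(48654 + v(-174)) = √(48654 + (-176 - 174)/(22 - 174)) = √(48654 - 350/(-152)) = √(48654 - 1/152*(-350)) = √(48654 + 175/76) = √(3697879/76) = √70259701/38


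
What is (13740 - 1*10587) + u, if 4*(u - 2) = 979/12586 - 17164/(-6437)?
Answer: 1022645282767/324064328 ≈ 3155.7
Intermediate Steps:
u = 870456583/324064328 (u = 2 + (979/12586 - 17164/(-6437))/4 = 2 + (979*(1/12586) - 17164*(-1/6437))/4 = 2 + (979/12586 + 17164/6437)/4 = 2 + (¼)*(222327927/81016082) = 2 + 222327927/324064328 = 870456583/324064328 ≈ 2.6861)
(13740 - 1*10587) + u = (13740 - 1*10587) + 870456583/324064328 = (13740 - 10587) + 870456583/324064328 = 3153 + 870456583/324064328 = 1022645282767/324064328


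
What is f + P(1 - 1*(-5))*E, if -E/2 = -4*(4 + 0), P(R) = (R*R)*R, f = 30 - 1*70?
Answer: 6872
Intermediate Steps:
f = -40 (f = 30 - 70 = -40)
P(R) = R³ (P(R) = R²*R = R³)
E = 32 (E = -(-8)*(4 + 0) = -(-8)*4 = -2*(-16) = 32)
f + P(1 - 1*(-5))*E = -40 + (1 - 1*(-5))³*32 = -40 + (1 + 5)³*32 = -40 + 6³*32 = -40 + 216*32 = -40 + 6912 = 6872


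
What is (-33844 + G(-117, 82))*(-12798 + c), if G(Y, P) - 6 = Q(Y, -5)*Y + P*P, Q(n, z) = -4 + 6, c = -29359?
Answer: 1152909636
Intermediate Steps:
Q(n, z) = 2
G(Y, P) = 6 + P**2 + 2*Y (G(Y, P) = 6 + (2*Y + P*P) = 6 + (2*Y + P**2) = 6 + (P**2 + 2*Y) = 6 + P**2 + 2*Y)
(-33844 + G(-117, 82))*(-12798 + c) = (-33844 + (6 + 82**2 + 2*(-117)))*(-12798 - 29359) = (-33844 + (6 + 6724 - 234))*(-42157) = (-33844 + 6496)*(-42157) = -27348*(-42157) = 1152909636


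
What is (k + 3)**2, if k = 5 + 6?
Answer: 196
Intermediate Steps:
k = 11
(k + 3)**2 = (11 + 3)**2 = 14**2 = 196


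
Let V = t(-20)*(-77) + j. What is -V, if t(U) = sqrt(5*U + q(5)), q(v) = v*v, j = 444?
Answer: -444 + 385*I*sqrt(3) ≈ -444.0 + 666.84*I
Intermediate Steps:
q(v) = v**2
t(U) = sqrt(25 + 5*U) (t(U) = sqrt(5*U + 5**2) = sqrt(5*U + 25) = sqrt(25 + 5*U))
V = 444 - 385*I*sqrt(3) (V = sqrt(25 + 5*(-20))*(-77) + 444 = sqrt(25 - 100)*(-77) + 444 = sqrt(-75)*(-77) + 444 = (5*I*sqrt(3))*(-77) + 444 = -385*I*sqrt(3) + 444 = 444 - 385*I*sqrt(3) ≈ 444.0 - 666.84*I)
-V = -(444 - 385*I*sqrt(3)) = -444 + 385*I*sqrt(3)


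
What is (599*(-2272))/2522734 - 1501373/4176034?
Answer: -4735423156667/5267511478478 ≈ -0.89899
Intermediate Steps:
(599*(-2272))/2522734 - 1501373/4176034 = -1360928*1/2522734 - 1501373*1/4176034 = -680464/1261367 - 1501373/4176034 = -4735423156667/5267511478478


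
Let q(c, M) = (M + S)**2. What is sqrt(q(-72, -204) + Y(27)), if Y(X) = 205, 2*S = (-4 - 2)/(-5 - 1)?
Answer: sqrt(166469)/2 ≈ 204.00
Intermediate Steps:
S = 1/2 (S = ((-4 - 2)/(-5 - 1))/2 = (-6/(-6))/2 = (-6*(-1/6))/2 = (1/2)*1 = 1/2 ≈ 0.50000)
q(c, M) = (1/2 + M)**2 (q(c, M) = (M + 1/2)**2 = (1/2 + M)**2)
sqrt(q(-72, -204) + Y(27)) = sqrt((1 + 2*(-204))**2/4 + 205) = sqrt((1 - 408)**2/4 + 205) = sqrt((1/4)*(-407)**2 + 205) = sqrt((1/4)*165649 + 205) = sqrt(165649/4 + 205) = sqrt(166469/4) = sqrt(166469)/2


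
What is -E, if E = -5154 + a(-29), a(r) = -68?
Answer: 5222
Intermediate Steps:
E = -5222 (E = -5154 - 68 = -5222)
-E = -1*(-5222) = 5222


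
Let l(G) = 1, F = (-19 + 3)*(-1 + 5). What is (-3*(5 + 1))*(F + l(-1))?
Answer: 1134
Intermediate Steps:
F = -64 (F = -16*4 = -64)
(-3*(5 + 1))*(F + l(-1)) = (-3*(5 + 1))*(-64 + 1) = -3*6*(-63) = -18*(-63) = 1134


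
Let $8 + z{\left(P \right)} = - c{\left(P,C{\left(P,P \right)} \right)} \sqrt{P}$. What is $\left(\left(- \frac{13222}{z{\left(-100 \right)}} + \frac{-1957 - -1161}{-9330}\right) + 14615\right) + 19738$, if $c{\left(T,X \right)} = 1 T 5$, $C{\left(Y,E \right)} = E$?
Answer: $\frac{250402457806387}{7289081160} + \frac{4131875 i}{1562504} \approx 34353.0 + 2.6444 i$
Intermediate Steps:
$c{\left(T,X \right)} = 5 T$ ($c{\left(T,X \right)} = T 5 = 5 T$)
$z{\left(P \right)} = -8 - 5 P^{\frac{3}{2}}$ ($z{\left(P \right)} = -8 - 5 P \sqrt{P} = -8 - 5 P^{\frac{3}{2}}$)
$\left(\left(- \frac{13222}{z{\left(-100 \right)}} + \frac{-1957 - -1161}{-9330}\right) + 14615\right) + 19738 = \left(\left(- \frac{13222}{-8 - 5 \left(-100\right)^{\frac{3}{2}}} + \frac{-1957 - -1161}{-9330}\right) + 14615\right) + 19738 = \left(\left(- \frac{13222}{-8 - 5 \left(- 1000 i\right)} + \left(-1957 + 1161\right) \left(- \frac{1}{9330}\right)\right) + 14615\right) + 19738 = \left(\left(- \frac{13222}{-8 + 5000 i} - - \frac{398}{4665}\right) + 14615\right) + 19738 = \left(\left(- 13222 \frac{-8 - 5000 i}{25000064} + \frac{398}{4665}\right) + 14615\right) + 19738 = \left(\left(- \frac{6611 \left(-8 - 5000 i\right)}{12500032} + \frac{398}{4665}\right) + 14615\right) + 19738 = \left(\left(\frac{398}{4665} - \frac{6611 \left(-8 - 5000 i\right)}{12500032}\right) + 14615\right) + 19738 = \left(\frac{68179373}{4665} - \frac{6611 \left(-8 - 5000 i\right)}{12500032}\right) + 19738 = \frac{160257143}{4665} - \frac{6611 \left(-8 - 5000 i\right)}{12500032}$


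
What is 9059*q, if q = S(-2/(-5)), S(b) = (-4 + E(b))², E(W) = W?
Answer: 2935116/25 ≈ 1.1740e+5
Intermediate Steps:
S(b) = (-4 + b)²
q = 324/25 (q = (-4 - 2/(-5))² = (-4 - 2*(-⅕))² = (-4 + ⅖)² = (-18/5)² = 324/25 ≈ 12.960)
9059*q = 9059*(324/25) = 2935116/25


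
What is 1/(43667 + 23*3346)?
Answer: 1/120625 ≈ 8.2902e-6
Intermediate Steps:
1/(43667 + 23*3346) = 1/(43667 + 76958) = 1/120625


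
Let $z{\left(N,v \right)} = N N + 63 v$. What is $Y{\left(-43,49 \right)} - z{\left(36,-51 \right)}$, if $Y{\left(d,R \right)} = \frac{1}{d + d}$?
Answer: $\frac{164861}{86} \approx 1917.0$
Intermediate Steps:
$Y{\left(d,R \right)} = \frac{1}{2 d}$
$z{\left(N,v \right)} = N^{2} + 63 v$
$Y{\left(-43,49 \right)} - z{\left(36,-51 \right)} = \frac{1}{2 \left(-43\right)} - \left(36^{2} + 63 \left(-51\right)\right) = \frac{1}{2} \left(- \frac{1}{43}\right) - \left(1296 - 3213\right) = - \frac{1}{86} - -1917 = - \frac{1}{86} + 1917 = \frac{164861}{86}$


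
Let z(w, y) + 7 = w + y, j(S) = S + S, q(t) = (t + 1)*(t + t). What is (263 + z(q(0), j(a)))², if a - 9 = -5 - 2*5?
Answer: 59536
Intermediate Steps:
q(t) = 2*t*(1 + t) (q(t) = (1 + t)*(2*t) = 2*t*(1 + t))
a = -6 (a = 9 + (-5 - 2*5) = 9 + (-5 - 10) = 9 - 15 = -6)
j(S) = 2*S
z(w, y) = -7 + w + y (z(w, y) = -7 + (w + y) = -7 + w + y)
(263 + z(q(0), j(a)))² = (263 + (-7 + 2*0*(1 + 0) + 2*(-6)))² = (263 + (-7 + 2*0*1 - 12))² = (263 + (-7 + 0 - 12))² = (263 - 19)² = 244² = 59536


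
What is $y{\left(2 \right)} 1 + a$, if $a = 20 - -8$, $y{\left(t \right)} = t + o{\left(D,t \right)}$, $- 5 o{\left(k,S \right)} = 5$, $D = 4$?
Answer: $29$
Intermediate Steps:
$o{\left(k,S \right)} = -1$ ($o{\left(k,S \right)} = \left(- \frac{1}{5}\right) 5 = -1$)
$y{\left(t \right)} = -1 + t$ ($y{\left(t \right)} = t - 1 = -1 + t$)
$a = 28$ ($a = 20 + \left(-1 + 9\right) = 20 + 8 = 28$)
$y{\left(2 \right)} 1 + a = \left(-1 + 2\right) 1 + 28 = 1 \cdot 1 + 28 = 1 + 28 = 29$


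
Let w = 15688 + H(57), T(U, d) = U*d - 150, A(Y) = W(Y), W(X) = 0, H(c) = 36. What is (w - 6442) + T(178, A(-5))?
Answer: 9132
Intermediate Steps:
A(Y) = 0
T(U, d) = -150 + U*d
w = 15724 (w = 15688 + 36 = 15724)
(w - 6442) + T(178, A(-5)) = (15724 - 6442) + (-150 + 178*0) = 9282 + (-150 + 0) = 9282 - 150 = 9132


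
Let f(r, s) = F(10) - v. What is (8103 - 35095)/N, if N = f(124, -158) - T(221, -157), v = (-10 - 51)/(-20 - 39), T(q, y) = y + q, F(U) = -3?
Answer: 796264/2007 ≈ 396.74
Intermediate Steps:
T(q, y) = q + y
v = 61/59 (v = -61/(-59) = -61*(-1/59) = 61/59 ≈ 1.0339)
f(r, s) = -238/59 (f(r, s) = -3 - 1*61/59 = -3 - 61/59 = -238/59)
N = -4014/59 (N = -238/59 - (221 - 157) = -238/59 - 1*64 = -238/59 - 64 = -4014/59 ≈ -68.034)
(8103 - 35095)/N = (8103 - 35095)/(-4014/59) = -26992*(-59/4014) = 796264/2007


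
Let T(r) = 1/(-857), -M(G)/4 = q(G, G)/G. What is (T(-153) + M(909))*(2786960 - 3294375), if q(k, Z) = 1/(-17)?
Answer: 6101665375/13243221 ≈ 460.74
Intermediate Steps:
q(k, Z) = -1/17
M(G) = 4/(17*G) (M(G) = -(-4)/(17*G) = 4/(17*G))
T(r) = -1/857
(T(-153) + M(909))*(2786960 - 3294375) = (-1/857 + (4/17)/909)*(2786960 - 3294375) = (-1/857 + (4/17)*(1/909))*(-507415) = (-1/857 + 4/15453)*(-507415) = -12025/13243221*(-507415) = 6101665375/13243221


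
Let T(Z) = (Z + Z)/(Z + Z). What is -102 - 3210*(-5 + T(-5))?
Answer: 12738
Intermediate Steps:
T(Z) = 1 (T(Z) = (2*Z)/((2*Z)) = (2*Z)*(1/(2*Z)) = 1)
-102 - 3210*(-5 + T(-5)) = -102 - 3210*(-5 + 1) = -102 - 3210*(-4) = -102 - 321*(-40) = -102 + 12840 = 12738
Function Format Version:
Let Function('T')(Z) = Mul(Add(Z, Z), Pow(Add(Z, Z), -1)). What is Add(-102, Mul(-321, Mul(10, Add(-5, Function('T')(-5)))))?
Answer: 12738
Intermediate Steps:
Function('T')(Z) = 1 (Function('T')(Z) = Mul(Mul(2, Z), Pow(Mul(2, Z), -1)) = Mul(Mul(2, Z), Mul(Rational(1, 2), Pow(Z, -1))) = 1)
Add(-102, Mul(-321, Mul(10, Add(-5, Function('T')(-5))))) = Add(-102, Mul(-321, Mul(10, Add(-5, 1)))) = Add(-102, Mul(-321, Mul(10, -4))) = Add(-102, Mul(-321, -40)) = Add(-102, 12840) = 12738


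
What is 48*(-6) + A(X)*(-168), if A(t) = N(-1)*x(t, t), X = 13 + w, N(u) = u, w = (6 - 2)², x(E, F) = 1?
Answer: -120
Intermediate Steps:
w = 16 (w = 4² = 16)
X = 29 (X = 13 + 16 = 29)
A(t) = -1 (A(t) = -1*1 = -1)
48*(-6) + A(X)*(-168) = 48*(-6) - 1*(-168) = -288 + 168 = -120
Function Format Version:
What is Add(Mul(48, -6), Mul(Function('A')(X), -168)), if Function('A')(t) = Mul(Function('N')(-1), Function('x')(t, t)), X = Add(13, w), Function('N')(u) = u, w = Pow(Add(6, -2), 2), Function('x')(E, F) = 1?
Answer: -120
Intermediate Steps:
w = 16 (w = Pow(4, 2) = 16)
X = 29 (X = Add(13, 16) = 29)
Function('A')(t) = -1 (Function('A')(t) = Mul(-1, 1) = -1)
Add(Mul(48, -6), Mul(Function('A')(X), -168)) = Add(Mul(48, -6), Mul(-1, -168)) = Add(-288, 168) = -120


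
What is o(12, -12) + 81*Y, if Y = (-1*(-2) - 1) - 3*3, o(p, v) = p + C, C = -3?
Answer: -639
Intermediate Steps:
o(p, v) = -3 + p (o(p, v) = p - 3 = -3 + p)
Y = -8 (Y = (2 - 1) - 9 = 1 - 9 = -8)
o(12, -12) + 81*Y = (-3 + 12) + 81*(-8) = 9 - 648 = -639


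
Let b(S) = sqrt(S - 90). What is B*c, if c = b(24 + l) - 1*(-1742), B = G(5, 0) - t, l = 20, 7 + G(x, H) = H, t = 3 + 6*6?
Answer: -80132 - 46*I*sqrt(46) ≈ -80132.0 - 311.99*I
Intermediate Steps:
t = 39 (t = 3 + 36 = 39)
G(x, H) = -7 + H
b(S) = sqrt(-90 + S)
B = -46 (B = (-7 + 0) - 1*39 = -7 - 39 = -46)
c = 1742 + I*sqrt(46) (c = sqrt(-90 + (24 + 20)) - 1*(-1742) = sqrt(-90 + 44) + 1742 = sqrt(-46) + 1742 = I*sqrt(46) + 1742 = 1742 + I*sqrt(46) ≈ 1742.0 + 6.7823*I)
B*c = -46*(1742 + I*sqrt(46)) = -80132 - 46*I*sqrt(46)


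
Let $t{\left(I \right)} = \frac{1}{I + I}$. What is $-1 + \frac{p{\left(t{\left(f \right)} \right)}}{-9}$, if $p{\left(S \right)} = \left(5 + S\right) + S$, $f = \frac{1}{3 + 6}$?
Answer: $- \frac{23}{9} \approx -2.5556$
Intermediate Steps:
$f = \frac{1}{9} \approx 0.11111$
$t{\left(I \right)} = \frac{1}{2 I}$
$p{\left(S \right)} = 5 + 2 S$
$-1 + \frac{p{\left(t{\left(f \right)} \right)}}{-9} = -1 + \frac{5 + 2 \frac{\frac{1}{\frac{1}{9}}}{2}}{-9} = -1 + \left(5 + 2 \cdot \frac{1}{2} \cdot 9\right) \left(- \frac{1}{9}\right) = -1 + \left(5 + 2 \cdot \frac{9}{2}\right) \left(- \frac{1}{9}\right) = -1 + \left(5 + 9\right) \left(- \frac{1}{9}\right) = -1 + 14 \left(- \frac{1}{9}\right) = -1 - \frac{14}{9} = - \frac{23}{9}$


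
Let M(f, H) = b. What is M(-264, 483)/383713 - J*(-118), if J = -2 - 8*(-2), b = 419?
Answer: 633894295/383713 ≈ 1652.0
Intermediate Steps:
M(f, H) = 419
J = 14 (J = -2 + 16 = 14)
M(-264, 483)/383713 - J*(-118) = 419/383713 - 14*(-118) = 419*(1/383713) - 1*(-1652) = 419/383713 + 1652 = 633894295/383713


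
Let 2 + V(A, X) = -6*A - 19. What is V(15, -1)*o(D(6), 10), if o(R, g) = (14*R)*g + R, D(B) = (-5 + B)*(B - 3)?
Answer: -46953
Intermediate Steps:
D(B) = (-5 + B)*(-3 + B)
V(A, X) = -21 - 6*A (V(A, X) = -2 + (-6*A - 19) = -2 + (-19 - 6*A) = -21 - 6*A)
o(R, g) = R + 14*R*g (o(R, g) = 14*R*g + R = R + 14*R*g)
V(15, -1)*o(D(6), 10) = (-21 - 6*15)*((15 + 6² - 8*6)*(1 + 14*10)) = (-21 - 90)*((15 + 36 - 48)*(1 + 140)) = -333*141 = -111*423 = -46953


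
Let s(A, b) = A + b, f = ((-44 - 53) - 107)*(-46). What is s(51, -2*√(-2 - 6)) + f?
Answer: 9435 - 4*I*√2 ≈ 9435.0 - 5.6569*I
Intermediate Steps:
f = 9384 (f = (-97 - 107)*(-46) = -204*(-46) = 9384)
s(51, -2*√(-2 - 6)) + f = (51 - 2*√(-2 - 6)) + 9384 = (51 - 4*I*√2) + 9384 = 9435 - 4*I*√2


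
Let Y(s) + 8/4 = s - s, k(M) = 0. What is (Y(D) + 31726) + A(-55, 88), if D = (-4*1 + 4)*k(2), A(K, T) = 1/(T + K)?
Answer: 1046893/33 ≈ 31724.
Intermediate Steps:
A(K, T) = 1/(K + T)
D = 0 (D = (-4*1 + 4)*0 = (-4 + 4)*0 = 0*0 = 0)
Y(s) = -2 (Y(s) = -2 + (s - s) = -2 + 0 = -2)
(Y(D) + 31726) + A(-55, 88) = (-2 + 31726) + 1/(-55 + 88) = 31724 + 1/33 = 1046893/33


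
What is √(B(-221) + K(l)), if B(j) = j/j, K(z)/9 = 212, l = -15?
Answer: √1909 ≈ 43.692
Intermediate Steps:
K(z) = 1908 (K(z) = 9*212 = 1908)
B(j) = 1
√(B(-221) + K(l)) = √(1 + 1908) = √1909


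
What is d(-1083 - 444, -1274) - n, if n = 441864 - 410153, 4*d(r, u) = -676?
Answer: -31880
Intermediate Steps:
d(r, u) = -169 (d(r, u) = (1/4)*(-676) = -169)
n = 31711
d(-1083 - 444, -1274) - n = -169 - 1*31711 = -169 - 31711 = -31880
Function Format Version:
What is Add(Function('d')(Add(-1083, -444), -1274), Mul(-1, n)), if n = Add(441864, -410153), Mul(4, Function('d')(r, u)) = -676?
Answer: -31880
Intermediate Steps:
Function('d')(r, u) = -169 (Function('d')(r, u) = Mul(Rational(1, 4), -676) = -169)
n = 31711
Add(Function('d')(Add(-1083, -444), -1274), Mul(-1, n)) = Add(-169, Mul(-1, 31711)) = Add(-169, -31711) = -31880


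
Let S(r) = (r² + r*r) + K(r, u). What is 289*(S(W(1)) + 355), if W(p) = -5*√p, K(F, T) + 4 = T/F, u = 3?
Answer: 578578/5 ≈ 1.1572e+5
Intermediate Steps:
K(F, T) = -4 + T/F
S(r) = -4 + 2*r² + 3/r (S(r) = (r² + r*r) + (-4 + 3/r) = (r² + r²) + (-4 + 3/r) = 2*r² + (-4 + 3/r) = -4 + 2*r² + 3/r)
289*(S(W(1)) + 355) = 289*((-4 + 2*(-5*√1)² + 3/((-5*√1))) + 355) = 289*((-4 + 2*(-5*1)² + 3/((-5*1))) + 355) = 289*((-4 + 2*(-5)² + 3/(-5)) + 355) = 289*((-4 + 2*25 + 3*(-⅕)) + 355) = 289*((-4 + 50 - ⅗) + 355) = 289*(227/5 + 355) = 289*(2002/5) = 578578/5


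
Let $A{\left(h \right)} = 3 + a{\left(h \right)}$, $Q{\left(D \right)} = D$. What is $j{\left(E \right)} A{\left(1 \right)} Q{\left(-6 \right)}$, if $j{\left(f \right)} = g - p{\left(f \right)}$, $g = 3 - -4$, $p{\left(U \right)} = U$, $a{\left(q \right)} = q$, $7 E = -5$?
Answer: $- \frac{1296}{7} \approx -185.14$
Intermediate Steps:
$E = - \frac{5}{7}$ ($E = \frac{1}{7} \left(-5\right) = - \frac{5}{7} \approx -0.71429$)
$g = 7$ ($g = 3 + 4 = 7$)
$A{\left(h \right)} = 3 + h$
$j{\left(f \right)} = 7 - f$
$j{\left(E \right)} A{\left(1 \right)} Q{\left(-6 \right)} = \left(7 - - \frac{5}{7}\right) \left(3 + 1\right) \left(-6\right) = \left(7 + \frac{5}{7}\right) 4 \left(-6\right) = \frac{54}{7} \cdot 4 \left(-6\right) = \frac{216}{7} \left(-6\right) = - \frac{1296}{7}$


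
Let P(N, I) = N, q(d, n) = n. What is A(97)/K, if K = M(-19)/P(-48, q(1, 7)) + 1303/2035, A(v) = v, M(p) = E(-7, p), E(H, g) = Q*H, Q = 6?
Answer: 1579160/24669 ≈ 64.014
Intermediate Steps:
E(H, g) = 6*H
M(p) = -42 (M(p) = 6*(-7) = -42)
K = 24669/16280 (K = -42/(-48) + 1303/2035 = -42*(-1/48) + 1303*(1/2035) = 7/8 + 1303/2035 = 24669/16280 ≈ 1.5153)
A(97)/K = 97/(24669/16280) = 97*(16280/24669) = 1579160/24669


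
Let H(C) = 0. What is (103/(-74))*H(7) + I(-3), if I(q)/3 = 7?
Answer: 21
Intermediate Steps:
I(q) = 21 (I(q) = 3*7 = 21)
(103/(-74))*H(7) + I(-3) = (103/(-74))*0 + 21 = (103*(-1/74))*0 + 21 = -103/74*0 + 21 = 0 + 21 = 21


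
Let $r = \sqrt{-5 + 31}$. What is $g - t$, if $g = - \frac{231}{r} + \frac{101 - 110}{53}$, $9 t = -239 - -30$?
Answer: $\frac{10996}{477} - \frac{231 \sqrt{26}}{26} \approx -22.25$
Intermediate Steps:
$r = \sqrt{26} \approx 5.099$
$t = - \frac{209}{9}$ ($t = \frac{-239 - -30}{9} = \frac{-239 + 30}{9} = \frac{1}{9} \left(-209\right) = - \frac{209}{9} \approx -23.222$)
$g = - \frac{9}{53} - \frac{231 \sqrt{26}}{26}$ ($g = - \frac{231}{\sqrt{26}} + \frac{101 - 110}{53} = - 231 \frac{\sqrt{26}}{26} + \left(101 - 110\right) \frac{1}{53} = - \frac{231 \sqrt{26}}{26} - \frac{9}{53} = - \frac{9}{53} - \frac{231 \sqrt{26}}{26} \approx -45.473$)
$g - t = \left(- \frac{9}{53} - \frac{231 \sqrt{26}}{26}\right) - - \frac{209}{9} = \left(- \frac{9}{53} - \frac{231 \sqrt{26}}{26}\right) + \frac{209}{9} = \frac{10996}{477} - \frac{231 \sqrt{26}}{26}$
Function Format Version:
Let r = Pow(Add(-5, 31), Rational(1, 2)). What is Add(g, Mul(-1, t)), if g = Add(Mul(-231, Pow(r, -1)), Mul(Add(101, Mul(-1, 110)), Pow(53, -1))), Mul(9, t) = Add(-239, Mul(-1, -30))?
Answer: Add(Rational(10996, 477), Mul(Rational(-231, 26), Pow(26, Rational(1, 2)))) ≈ -22.250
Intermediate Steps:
r = Pow(26, Rational(1, 2)) ≈ 5.0990
t = Rational(-209, 9) (t = Mul(Rational(1, 9), Add(-239, Mul(-1, -30))) = Mul(Rational(1, 9), Add(-239, 30)) = Mul(Rational(1, 9), -209) = Rational(-209, 9) ≈ -23.222)
g = Add(Rational(-9, 53), Mul(Rational(-231, 26), Pow(26, Rational(1, 2)))) (g = Add(Mul(-231, Pow(Pow(26, Rational(1, 2)), -1)), Mul(Add(101, Mul(-1, 110)), Pow(53, -1))) = Add(Mul(-231, Mul(Rational(1, 26), Pow(26, Rational(1, 2)))), Mul(Add(101, -110), Rational(1, 53))) = Add(Mul(Rational(-231, 26), Pow(26, Rational(1, 2))), Mul(-9, Rational(1, 53))) = Add(Mul(Rational(-231, 26), Pow(26, Rational(1, 2))), Rational(-9, 53)) = Add(Rational(-9, 53), Mul(Rational(-231, 26), Pow(26, Rational(1, 2)))) ≈ -45.473)
Add(g, Mul(-1, t)) = Add(Add(Rational(-9, 53), Mul(Rational(-231, 26), Pow(26, Rational(1, 2)))), Mul(-1, Rational(-209, 9))) = Add(Add(Rational(-9, 53), Mul(Rational(-231, 26), Pow(26, Rational(1, 2)))), Rational(209, 9)) = Add(Rational(10996, 477), Mul(Rational(-231, 26), Pow(26, Rational(1, 2))))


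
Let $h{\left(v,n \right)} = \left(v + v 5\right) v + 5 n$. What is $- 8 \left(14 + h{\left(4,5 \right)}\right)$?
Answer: $-1080$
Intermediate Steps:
$h{\left(v,n \right)} = 5 n + 6 v^{2}$ ($h{\left(v,n \right)} = \left(v + 5 v\right) v + 5 n = 6 v v + 5 n = 6 v^{2} + 5 n = 5 n + 6 v^{2}$)
$- 8 \left(14 + h{\left(4,5 \right)}\right) = - 8 \left(14 + \left(5 \cdot 5 + 6 \cdot 4^{2}\right)\right) = - 8 \left(14 + \left(25 + 6 \cdot 16\right)\right) = - 8 \left(14 + \left(25 + 96\right)\right) = - 8 \left(14 + 121\right) = \left(-8\right) 135 = -1080$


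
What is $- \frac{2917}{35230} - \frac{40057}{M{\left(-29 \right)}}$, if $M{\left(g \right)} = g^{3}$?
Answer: $\frac{1340065397}{859224470} \approx 1.5596$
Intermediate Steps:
$- \frac{2917}{35230} - \frac{40057}{M{\left(-29 \right)}} = - \frac{2917}{35230} - \frac{40057}{\left(-29\right)^{3}} = \left(-2917\right) \frac{1}{35230} - \frac{40057}{-24389} = - \frac{2917}{35230} - - \frac{40057}{24389} = - \frac{2917}{35230} + \frac{40057}{24389} = \frac{1340065397}{859224470}$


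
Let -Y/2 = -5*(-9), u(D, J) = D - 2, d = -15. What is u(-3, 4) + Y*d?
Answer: 1345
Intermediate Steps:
u(D, J) = -2 + D
Y = -90 (Y = -(-10)*(-9) = -2*45 = -90)
u(-3, 4) + Y*d = (-2 - 3) - 90*(-15) = -5 + 1350 = 1345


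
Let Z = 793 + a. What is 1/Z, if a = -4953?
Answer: -1/4160 ≈ -0.00024038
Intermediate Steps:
Z = -4160 (Z = 793 - 4953 = -4160)
1/Z = 1/(-4160) = -1/4160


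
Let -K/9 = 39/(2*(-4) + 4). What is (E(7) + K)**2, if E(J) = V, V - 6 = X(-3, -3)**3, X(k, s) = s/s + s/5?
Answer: 2200266649/250000 ≈ 8801.1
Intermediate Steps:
X(k, s) = 1 + s/5 (X(k, s) = 1 + s*(1/5) = 1 + s/5)
K = 351/4 (K = -351/(2*(-4) + 4) = -351/(-8 + 4) = -351/(-4) = -351*(-1)/4 = -9*(-39/4) = 351/4 ≈ 87.750)
V = 758/125 (V = 6 + (1 + (1/5)*(-3))**3 = 6 + (1 - 3/5)**3 = 6 + (2/5)**3 = 6 + 8/125 = 758/125 ≈ 6.0640)
E(J) = 758/125
(E(7) + K)**2 = (758/125 + 351/4)**2 = (46907/500)**2 = 2200266649/250000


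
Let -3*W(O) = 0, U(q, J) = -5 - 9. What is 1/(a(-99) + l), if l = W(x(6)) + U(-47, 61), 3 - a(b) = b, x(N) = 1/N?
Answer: 1/88 ≈ 0.011364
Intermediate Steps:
U(q, J) = -14
a(b) = 3 - b
W(O) = 0 (W(O) = -⅓*0 = 0)
l = -14 (l = 0 - 14 = -14)
1/(a(-99) + l) = 1/((3 - 1*(-99)) - 14) = 1/((3 + 99) - 14) = 1/(102 - 14) = 1/88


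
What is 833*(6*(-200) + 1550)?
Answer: 291550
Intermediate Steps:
833*(6*(-200) + 1550) = 833*(-1200 + 1550) = 833*350 = 291550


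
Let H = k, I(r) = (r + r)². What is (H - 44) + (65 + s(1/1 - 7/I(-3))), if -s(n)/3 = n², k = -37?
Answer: -7753/432 ≈ -17.947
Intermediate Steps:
I(r) = 4*r² (I(r) = (2*r)² = 4*r²)
H = -37
s(n) = -3*n²
(H - 44) + (65 + s(1/1 - 7/I(-3))) = (-37 - 44) + (65 - 3*(1/1 - 7/(4*(-3)²))²) = -81 + (65 - 3*(1*1 - 7/(4*9))²) = -81 + (65 - 3*(1 - 7/36)²) = -81 + (65 - 3*(29/36)²) = -81 + (65 - 3*841/1296) = -81 + (65 - 841/432) = -81 + 27239/432 = -7753/432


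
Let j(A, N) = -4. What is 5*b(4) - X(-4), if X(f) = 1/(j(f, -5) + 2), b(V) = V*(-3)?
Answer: -119/2 ≈ -59.500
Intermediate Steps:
b(V) = -3*V
X(f) = -½ (X(f) = 1/(-4 + 2) = 1/(-2) = -½)
5*b(4) - X(-4) = 5*(-3*4) - 1*(-½) = 5*(-12) + ½ = -60 + ½ = -119/2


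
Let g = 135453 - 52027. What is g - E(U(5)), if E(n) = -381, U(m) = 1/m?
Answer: 83807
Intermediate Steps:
g = 83426
g - E(U(5)) = 83426 - 1*(-381) = 83426 + 381 = 83807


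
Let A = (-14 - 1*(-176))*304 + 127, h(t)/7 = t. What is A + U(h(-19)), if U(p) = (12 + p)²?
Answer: 64016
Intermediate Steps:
h(t) = 7*t
A = 49375 (A = (-14 + 176)*304 + 127 = 162*304 + 127 = 49248 + 127 = 49375)
A + U(h(-19)) = 49375 + (12 + 7*(-19))² = 49375 + (12 - 133)² = 49375 + (-121)² = 49375 + 14641 = 64016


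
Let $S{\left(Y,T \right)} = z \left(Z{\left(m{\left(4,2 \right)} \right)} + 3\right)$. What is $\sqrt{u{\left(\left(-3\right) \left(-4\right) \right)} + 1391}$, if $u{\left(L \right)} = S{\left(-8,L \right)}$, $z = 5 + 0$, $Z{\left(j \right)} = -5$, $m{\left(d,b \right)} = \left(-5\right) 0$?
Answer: $\sqrt{1381} \approx 37.162$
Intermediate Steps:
$m{\left(d,b \right)} = 0$
$z = 5$
$S{\left(Y,T \right)} = -10$ ($S{\left(Y,T \right)} = 5 \left(-5 + 3\right) = 5 \left(-2\right) = -10$)
$u{\left(L \right)} = -10$
$\sqrt{u{\left(\left(-3\right) \left(-4\right) \right)} + 1391} = \sqrt{-10 + 1391} = \sqrt{1381}$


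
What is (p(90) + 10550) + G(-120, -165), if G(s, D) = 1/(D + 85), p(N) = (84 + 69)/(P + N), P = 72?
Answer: 7596671/720 ≈ 10551.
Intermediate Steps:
p(N) = 153/(72 + N) (p(N) = (84 + 69)/(72 + N) = 153/(72 + N))
G(s, D) = 1/(85 + D)
(p(90) + 10550) + G(-120, -165) = (153/(72 + 90) + 10550) + 1/(85 - 165) = (153/162 + 10550) + 1/(-80) = (153*(1/162) + 10550) - 1/80 = (17/18 + 10550) - 1/80 = 189917/18 - 1/80 = 7596671/720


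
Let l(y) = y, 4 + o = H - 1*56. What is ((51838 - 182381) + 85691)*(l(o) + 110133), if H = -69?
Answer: -4933899408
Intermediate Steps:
o = -129 (o = -4 + (-69 - 1*56) = -4 + (-69 - 56) = -4 - 125 = -129)
((51838 - 182381) + 85691)*(l(o) + 110133) = ((51838 - 182381) + 85691)*(-129 + 110133) = (-130543 + 85691)*110004 = -44852*110004 = -4933899408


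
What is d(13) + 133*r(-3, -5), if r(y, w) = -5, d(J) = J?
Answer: -652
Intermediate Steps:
d(13) + 133*r(-3, -5) = 13 + 133*(-5) = 13 - 665 = -652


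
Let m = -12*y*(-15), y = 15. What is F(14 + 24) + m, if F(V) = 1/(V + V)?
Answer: 205201/76 ≈ 2700.0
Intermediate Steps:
m = 2700 (m = -12*15*(-15) = -180*(-15) = 2700)
F(V) = 1/(2*V)
F(14 + 24) + m = 1/(2*(14 + 24)) + 2700 = (½)/38 + 2700 = (½)*(1/38) + 2700 = 1/76 + 2700 = 205201/76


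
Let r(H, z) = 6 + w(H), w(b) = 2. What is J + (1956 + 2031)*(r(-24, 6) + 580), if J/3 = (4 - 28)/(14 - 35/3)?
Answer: 16410276/7 ≈ 2.3443e+6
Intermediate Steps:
r(H, z) = 8 (r(H, z) = 6 + 2 = 8)
J = -216/7 (J = 3*((4 - 28)/(14 - 35/3)) = 3*(-24/(14 - 35*1/3)) = 3*(-24/(14 - 35/3)) = 3*(-24/(7/3)) = 3*((3/7)*(-24)) = 3*(-72/7) = -216/7 ≈ -30.857)
J + (1956 + 2031)*(r(-24, 6) + 580) = -216/7 + (1956 + 2031)*(8 + 580) = -216/7 + 3987*588 = -216/7 + 2344356 = 16410276/7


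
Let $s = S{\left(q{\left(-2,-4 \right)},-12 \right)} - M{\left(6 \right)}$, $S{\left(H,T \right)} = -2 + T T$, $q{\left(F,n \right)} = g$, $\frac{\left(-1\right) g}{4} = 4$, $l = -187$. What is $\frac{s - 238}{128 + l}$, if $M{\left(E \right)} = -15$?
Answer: $\frac{81}{59} \approx 1.3729$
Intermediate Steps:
$g = -16$ ($g = \left(-4\right) 4 = -16$)
$q{\left(F,n \right)} = -16$
$S{\left(H,T \right)} = -2 + T^{2}$
$s = 157$ ($s = \left(-2 + \left(-12\right)^{2}\right) - -15 = \left(-2 + 144\right) + 15 = 142 + 15 = 157$)
$\frac{s - 238}{128 + l} = \frac{157 - 238}{128 - 187} = - \frac{81}{-59} = \left(-81\right) \left(- \frac{1}{59}\right) = \frac{81}{59}$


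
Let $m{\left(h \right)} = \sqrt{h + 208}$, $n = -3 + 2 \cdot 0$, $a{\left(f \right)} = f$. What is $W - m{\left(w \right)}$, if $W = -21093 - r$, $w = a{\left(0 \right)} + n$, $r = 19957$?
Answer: $-41050 - \sqrt{205} \approx -41064.0$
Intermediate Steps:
$n = -3$ ($n = -3 + 0 = -3$)
$w = -3$ ($w = 0 - 3 = -3$)
$W = -41050$ ($W = -21093 - 19957 = -41050$)
$m{\left(h \right)} = \sqrt{208 + h}$
$W - m{\left(w \right)} = -41050 - \sqrt{208 - 3} = -41050 - \sqrt{205}$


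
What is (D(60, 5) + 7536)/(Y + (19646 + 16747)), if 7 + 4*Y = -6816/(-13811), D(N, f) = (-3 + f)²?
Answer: 416539760/2010405031 ≈ 0.20719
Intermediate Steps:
Y = -89861/55244 (Y = -7/4 + (-6816/(-13811))/4 = -7/4 + (-6816*(-1/13811))/4 = -7/4 + (¼)*(6816/13811) = -7/4 + 1704/13811 = -89861/55244 ≈ -1.6266)
(D(60, 5) + 7536)/(Y + (19646 + 16747)) = ((-3 + 5)² + 7536)/(-89861/55244 + (19646 + 16747)) = (2² + 7536)/(-89861/55244 + 36393) = (4 + 7536)/(2010405031/55244) = 7540*(55244/2010405031) = 416539760/2010405031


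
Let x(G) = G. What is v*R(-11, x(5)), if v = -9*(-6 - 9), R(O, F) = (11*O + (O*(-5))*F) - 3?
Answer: 20385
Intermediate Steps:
R(O, F) = -3 + 11*O - 5*F*O (R(O, F) = (11*O + (-5*O)*F) - 3 = (11*O - 5*F*O) - 3 = -3 + 11*O - 5*F*O)
v = 135 (v = -9*(-15) = 135)
v*R(-11, x(5)) = 135*(-3 + 11*(-11) - 5*5*(-11)) = 135*(-3 - 121 + 275) = 135*151 = 20385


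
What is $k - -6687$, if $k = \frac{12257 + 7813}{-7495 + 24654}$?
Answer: $\frac{114762303}{17159} \approx 6688.2$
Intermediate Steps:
$k = \frac{20070}{17159} \approx 1.1696$
$k - -6687 = \frac{20070}{17159} - -6687 = \frac{20070}{17159} + 6687 = \frac{114762303}{17159}$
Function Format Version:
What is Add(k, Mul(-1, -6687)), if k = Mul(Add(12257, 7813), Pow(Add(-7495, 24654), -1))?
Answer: Rational(114762303, 17159) ≈ 6688.2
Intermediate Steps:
k = Rational(20070, 17159) (k = Mul(20070, Pow(17159, -1)) = Mul(20070, Rational(1, 17159)) = Rational(20070, 17159) ≈ 1.1696)
Add(k, Mul(-1, -6687)) = Add(Rational(20070, 17159), Mul(-1, -6687)) = Add(Rational(20070, 17159), 6687) = Rational(114762303, 17159)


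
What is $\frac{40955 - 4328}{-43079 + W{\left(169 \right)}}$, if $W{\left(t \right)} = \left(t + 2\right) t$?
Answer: $- \frac{36627}{14180} \approx -2.583$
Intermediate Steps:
$W{\left(t \right)} = t \left(2 + t\right)$ ($W{\left(t \right)} = \left(2 + t\right) t = t \left(2 + t\right)$)
$\frac{40955 - 4328}{-43079 + W{\left(169 \right)}} = \frac{40955 - 4328}{-43079 + 169 \left(2 + 169\right)} = \frac{36627}{-43079 + 169 \cdot 171} = \frac{36627}{-43079 + 28899} = \frac{36627}{-14180} = 36627 \left(- \frac{1}{14180}\right) = - \frac{36627}{14180}$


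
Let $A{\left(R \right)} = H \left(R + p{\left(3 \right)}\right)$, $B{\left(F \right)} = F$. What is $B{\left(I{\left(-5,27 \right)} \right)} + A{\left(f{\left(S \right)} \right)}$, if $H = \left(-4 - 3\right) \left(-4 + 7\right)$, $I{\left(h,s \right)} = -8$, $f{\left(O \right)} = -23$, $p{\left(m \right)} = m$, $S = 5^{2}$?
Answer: $412$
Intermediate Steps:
$S = 25$
$H = -21$ ($H = \left(-7\right) 3 = -21$)
$A{\left(R \right)} = -63 - 21 R$ ($A{\left(R \right)} = - 21 \left(R + 3\right) = - 21 \left(3 + R\right) = -63 - 21 R$)
$B{\left(I{\left(-5,27 \right)} \right)} + A{\left(f{\left(S \right)} \right)} = -8 - -420 = -8 + \left(-63 + 483\right) = -8 + 420 = 412$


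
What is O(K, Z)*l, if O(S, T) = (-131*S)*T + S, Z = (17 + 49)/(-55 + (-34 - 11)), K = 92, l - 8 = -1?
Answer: 1408106/25 ≈ 56324.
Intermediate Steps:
l = 7 (l = 8 - 1 = 7)
Z = -33/50 (Z = 66/(-55 - 45) = 66/(-100) = 66*(-1/100) = -33/50 ≈ -0.66000)
O(S, T) = S - 131*S*T (O(S, T) = -131*S*T + S = S - 131*S*T)
O(K, Z)*l = (92*(1 - 131*(-33/50)))*7 = (92*(1 + 4323/50))*7 = (92*(4373/50))*7 = (201158/25)*7 = 1408106/25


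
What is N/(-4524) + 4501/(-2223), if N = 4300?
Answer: -191804/64467 ≈ -2.9752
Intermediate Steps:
N/(-4524) + 4501/(-2223) = 4300/(-4524) + 4501/(-2223) = 4300*(-1/4524) + 4501*(-1/2223) = -1075/1131 - 4501/2223 = -191804/64467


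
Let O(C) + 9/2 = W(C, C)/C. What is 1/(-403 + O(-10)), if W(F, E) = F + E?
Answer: -2/811 ≈ -0.0024661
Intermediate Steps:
W(F, E) = E + F
O(C) = -5/2 (O(C) = -9/2 + (C + C)/C = -9/2 + (2*C)/C = -9/2 + 2 = -5/2)
1/(-403 + O(-10)) = 1/(-403 - 5/2) = 1/(-811/2) = -2/811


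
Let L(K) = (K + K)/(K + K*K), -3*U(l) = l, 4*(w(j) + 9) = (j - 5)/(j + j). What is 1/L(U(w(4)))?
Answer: 385/192 ≈ 2.0052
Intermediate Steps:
w(j) = -9 + (-5 + j)/(8*j) (w(j) = -9 + ((j - 5)/(j + j))/4 = -9 + ((-5 + j)/((2*j)))/4 = -9 + ((-5 + j)*(1/(2*j)))/4 = -9 + ((-5 + j)/(2*j))/4 = -9 + (-5 + j)/(8*j))
U(l) = -l/3
L(K) = 2*K/(K + K²) (L(K) = (2*K)/(K + K²) = 2*K/(K + K²))
1/L(U(w(4))) = 1/(2/(1 - (-5 - 71*4)/(24*4))) = 1/(2/(1 - (-5 - 284)/(24*4))) = 1/(2/(1 - (-289)/(24*4))) = 1/(2/(1 - ⅓*(-289/32))) = 1/(2/(1 + 289/96)) = 1/(2/(385/96)) = 1/(2*(96/385)) = 1/(192/385) = 385/192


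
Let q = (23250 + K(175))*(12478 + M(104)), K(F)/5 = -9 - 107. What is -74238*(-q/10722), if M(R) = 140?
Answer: 3539297392380/1787 ≈ 1.9806e+9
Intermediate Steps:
K(F) = -580 (K(F) = 5*(-9 - 107) = 5*(-116) = -580)
q = 286050060 (q = (23250 - 580)*(12478 + 140) = 22670*12618 = 286050060)
-74238*(-q/10722) = -74238/((-10722/286050060)) = -74238/((-10722*1/286050060)) = -74238/(-1787/47675010) = -74238*(-47675010/1787) = 3539297392380/1787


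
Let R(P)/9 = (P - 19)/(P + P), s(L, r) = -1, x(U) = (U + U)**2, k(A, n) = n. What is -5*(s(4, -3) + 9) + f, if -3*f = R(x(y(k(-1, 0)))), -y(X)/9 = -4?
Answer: -143405/3456 ≈ -41.495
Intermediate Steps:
y(X) = 36 (y(X) = -9*(-4) = 36)
x(U) = 4*U**2 (x(U) = (2*U)**2 = 4*U**2)
R(P) = 9*(-19 + P)/(2*P) (R(P) = 9*((P - 19)/(P + P)) = 9*((-19 + P)/((2*P))) = 9*((-19 + P)*(1/(2*P))) = 9*((-19 + P)/(2*P)) = 9*(-19 + P)/(2*P))
f = -5165/3456 (f = -3*(-19 + 4*36**2)/(2*(4*36**2)) = -3*(-19 + 4*1296)/(2*(4*1296)) = -3*(-19 + 5184)/(2*5184) = -3*5165/(2*5184) = -1/3*5165/1152 = -5165/3456 ≈ -1.4945)
-5*(s(4, -3) + 9) + f = -5*(-1 + 9) - 5165/3456 = -5*8 - 5165/3456 = -40 - 5165/3456 = -143405/3456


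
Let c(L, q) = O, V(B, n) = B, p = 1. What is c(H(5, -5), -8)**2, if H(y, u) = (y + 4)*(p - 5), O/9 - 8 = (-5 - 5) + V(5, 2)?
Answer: 729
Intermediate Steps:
O = 27 (O = 72 + 9*((-5 - 5) + 5) = 72 + 9*(-10 + 5) = 72 + 9*(-5) = 72 - 45 = 27)
H(y, u) = -16 - 4*y (H(y, u) = (y + 4)*(1 - 5) = (4 + y)*(-4) = -16 - 4*y)
c(L, q) = 27
c(H(5, -5), -8)**2 = 27**2 = 729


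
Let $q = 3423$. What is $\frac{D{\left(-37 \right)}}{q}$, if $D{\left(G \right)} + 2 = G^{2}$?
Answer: $\frac{1367}{3423} \approx 0.39936$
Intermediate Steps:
$D{\left(G \right)} = -2 + G^{2}$
$\frac{D{\left(-37 \right)}}{q} = \frac{-2 + \left(-37\right)^{2}}{3423} = \left(-2 + 1369\right) \frac{1}{3423} = 1367 \cdot \frac{1}{3423} = \frac{1367}{3423}$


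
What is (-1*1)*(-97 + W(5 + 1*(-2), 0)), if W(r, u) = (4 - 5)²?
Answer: 96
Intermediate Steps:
W(r, u) = 1 (W(r, u) = (-1)² = 1)
(-1*1)*(-97 + W(5 + 1*(-2), 0)) = (-1*1)*(-97 + 1) = -1*(-96) = 96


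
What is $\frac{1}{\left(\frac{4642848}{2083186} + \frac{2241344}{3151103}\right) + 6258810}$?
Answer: $\frac{66982996471}{419234045073564646} \approx 1.5977 \cdot 10^{-7}$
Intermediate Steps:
$\frac{1}{\left(\frac{4642848}{2083186} + \frac{2241344}{3151103}\right) + 6258810} = \frac{1}{\left(4642848 \cdot \frac{1}{2083186} + 2241344 \cdot \frac{1}{3151103}\right) + 6258810} = \frac{1}{\left(\frac{47376}{21257} + \frac{2241344}{3151103}\right) + 6258810} = \frac{1}{\frac{196930905136}{66982996471} + 6258810} = \frac{1}{\frac{419234045073564646}{66982996471}} = \frac{66982996471}{419234045073564646}$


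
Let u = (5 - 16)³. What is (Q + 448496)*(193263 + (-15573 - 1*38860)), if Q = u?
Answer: 62079916950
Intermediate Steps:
u = -1331 (u = (-11)³ = -1331)
Q = -1331
(Q + 448496)*(193263 + (-15573 - 1*38860)) = (-1331 + 448496)*(193263 + (-15573 - 1*38860)) = 447165*(193263 + (-15573 - 38860)) = 447165*(193263 - 54433) = 447165*138830 = 62079916950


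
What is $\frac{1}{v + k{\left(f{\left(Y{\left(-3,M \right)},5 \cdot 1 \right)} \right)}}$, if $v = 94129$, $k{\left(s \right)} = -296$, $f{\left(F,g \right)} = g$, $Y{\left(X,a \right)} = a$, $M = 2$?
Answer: $\frac{1}{93833} \approx 1.0657 \cdot 10^{-5}$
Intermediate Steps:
$\frac{1}{v + k{\left(f{\left(Y{\left(-3,M \right)},5 \cdot 1 \right)} \right)}} = \frac{1}{94129 - 296} = \frac{1}{93833}$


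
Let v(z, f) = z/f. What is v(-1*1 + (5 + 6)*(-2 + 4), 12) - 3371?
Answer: -13477/4 ≈ -3369.3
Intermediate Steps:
v(-1*1 + (5 + 6)*(-2 + 4), 12) - 3371 = (-1*1 + (5 + 6)*(-2 + 4))/12 - 3371 = (-1 + 11*2)*(1/12) - 3371 = (-1 + 22)*(1/12) - 3371 = 21*(1/12) - 3371 = 7/4 - 3371 = -13477/4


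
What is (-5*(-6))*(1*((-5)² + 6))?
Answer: 930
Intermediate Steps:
(-5*(-6))*(1*((-5)² + 6)) = 30*(1*(25 + 6)) = 30*(1*31) = 30*31 = 930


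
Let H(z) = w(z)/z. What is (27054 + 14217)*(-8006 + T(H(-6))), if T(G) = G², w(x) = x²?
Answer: -328929870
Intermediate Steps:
H(z) = z (H(z) = z²/z = z)
(27054 + 14217)*(-8006 + T(H(-6))) = (27054 + 14217)*(-8006 + (-6)²) = 41271*(-8006 + 36) = 41271*(-7970) = -328929870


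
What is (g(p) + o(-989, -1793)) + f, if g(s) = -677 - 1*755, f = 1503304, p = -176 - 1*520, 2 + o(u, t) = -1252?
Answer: 1500618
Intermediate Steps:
o(u, t) = -1254 (o(u, t) = -2 - 1252 = -1254)
p = -696 (p = -176 - 520 = -696)
g(s) = -1432 (g(s) = -677 - 755 = -1432)
(g(p) + o(-989, -1793)) + f = (-1432 - 1254) + 1503304 = -2686 + 1503304 = 1500618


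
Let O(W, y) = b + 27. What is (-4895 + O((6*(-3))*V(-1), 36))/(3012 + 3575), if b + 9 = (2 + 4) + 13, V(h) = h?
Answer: -694/941 ≈ -0.73751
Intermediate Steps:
b = 10 (b = -9 + ((2 + 4) + 13) = -9 + (6 + 13) = -9 + 19 = 10)
O(W, y) = 37 (O(W, y) = 10 + 27 = 37)
(-4895 + O((6*(-3))*V(-1), 36))/(3012 + 3575) = (-4895 + 37)/(3012 + 3575) = -4858/6587 = -4858*1/6587 = -694/941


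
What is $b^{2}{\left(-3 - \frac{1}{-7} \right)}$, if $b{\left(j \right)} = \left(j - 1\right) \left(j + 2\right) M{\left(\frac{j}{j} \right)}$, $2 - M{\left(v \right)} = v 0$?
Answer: $\frac{104976}{2401} \approx 43.722$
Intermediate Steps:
$M{\left(v \right)} = 2$ ($M{\left(v \right)} = 2 - v 0 = 2 - 0 = 2 + 0 = 2$)
$b{\left(j \right)} = 2 \left(-1 + j\right) \left(2 + j\right)$ ($b{\left(j \right)} = \left(j - 1\right) \left(j + 2\right) 2 = \left(-1 + j\right) \left(2 + j\right) 2 = 2 \left(-1 + j\right) \left(2 + j\right)$)
$b^{2}{\left(-3 - \frac{1}{-7} \right)} = \left(-4 + 2 \left(-3 - \frac{1}{-7}\right) + 2 \left(-3 - \frac{1}{-7}\right)^{2}\right)^{2} = \left(-4 + 2 \left(-3 - - \frac{1}{7}\right) + 2 \left(-3 - - \frac{1}{7}\right)^{2}\right)^{2} = \left(-4 + 2 \left(-3 + \frac{1}{7}\right) + 2 \left(-3 + \frac{1}{7}\right)^{2}\right)^{2} = \left(-4 + 2 \left(- \frac{20}{7}\right) + 2 \left(- \frac{20}{7}\right)^{2}\right)^{2} = \left(-4 - \frac{40}{7} + 2 \cdot \frac{400}{49}\right)^{2} = \left(-4 - \frac{40}{7} + \frac{800}{49}\right)^{2} = \left(\frac{324}{49}\right)^{2} = \frac{104976}{2401}$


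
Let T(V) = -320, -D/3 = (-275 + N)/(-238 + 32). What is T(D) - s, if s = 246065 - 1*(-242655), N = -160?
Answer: -489040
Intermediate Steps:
D = -1305/206 (D = -3*(-275 - 160)/(-238 + 32) = -(-1305)/(-206) = -(-1305)*(-1)/206 = -3*435/206 = -1305/206 ≈ -6.3350)
s = 488720 (s = 246065 + 242655 = 488720)
T(D) - s = -320 - 1*488720 = -320 - 488720 = -489040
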